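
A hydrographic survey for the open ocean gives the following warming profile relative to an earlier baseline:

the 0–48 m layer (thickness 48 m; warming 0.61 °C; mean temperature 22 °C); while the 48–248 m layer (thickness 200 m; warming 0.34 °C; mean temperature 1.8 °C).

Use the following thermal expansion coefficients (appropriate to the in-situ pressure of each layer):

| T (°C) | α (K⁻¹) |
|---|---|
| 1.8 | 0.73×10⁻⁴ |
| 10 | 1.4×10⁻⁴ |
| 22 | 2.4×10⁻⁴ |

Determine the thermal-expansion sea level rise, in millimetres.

12 mm

Layer 1 at 22 °C → α = 2.4×10⁻⁴ K⁻¹
Layer 2 at 1.8 °C → α = 0.73×10⁻⁴ K⁻¹
Layer 1: 48 × 2.4×10⁻⁴ × 0.61 = 0.0070272 m
0.34 × 0.73×10⁻⁴ × 200 = 0.004964 m
Δh = 0.0070272 + 0.004964 = 0.0119912 m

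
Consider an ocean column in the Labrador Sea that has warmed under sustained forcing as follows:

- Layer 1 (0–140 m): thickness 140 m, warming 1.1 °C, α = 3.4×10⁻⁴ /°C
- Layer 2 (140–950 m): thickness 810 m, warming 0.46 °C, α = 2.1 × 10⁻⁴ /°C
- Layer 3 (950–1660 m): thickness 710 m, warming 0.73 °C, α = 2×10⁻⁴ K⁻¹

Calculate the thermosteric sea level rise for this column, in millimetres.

Δh ≈ 234 mm

3.4×10⁻⁴ × 140 × 1.1 = 0.05236 m
140–950 m: 810 × 2.1×10⁻⁴ × 0.46 = 0.078246 m
Layer 3: 2×10⁻⁴ × 0.73 × 710 = 0.10366 m
Δh = 0.05236 + 0.078246 + 0.10366 = 0.234266 m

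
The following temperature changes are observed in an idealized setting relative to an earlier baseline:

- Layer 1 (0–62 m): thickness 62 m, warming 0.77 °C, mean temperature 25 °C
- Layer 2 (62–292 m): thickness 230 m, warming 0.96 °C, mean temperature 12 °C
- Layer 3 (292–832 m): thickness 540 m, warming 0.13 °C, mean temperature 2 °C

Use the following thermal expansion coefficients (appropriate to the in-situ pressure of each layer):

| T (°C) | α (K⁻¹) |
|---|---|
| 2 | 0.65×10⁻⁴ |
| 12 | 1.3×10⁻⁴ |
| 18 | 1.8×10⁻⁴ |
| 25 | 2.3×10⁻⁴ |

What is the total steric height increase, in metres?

Δh = 0.0442 m

Layer 1 at 25 °C → α = 2.3×10⁻⁴ K⁻¹
Layer 2 at 12 °C → α = 1.3×10⁻⁴ K⁻¹
Layer 3 at 2 °C → α = 0.65×10⁻⁴ K⁻¹
0–62 m: 0.77 × 62 × 2.3×10⁻⁴ = 0.0109802 m
230 × 0.96 × 1.3×10⁻⁴ = 0.028704 m
Layer 3: 0.65×10⁻⁴ × 0.13 × 540 = 0.004563 m
Δh = 0.0109802 + 0.028704 + 0.004563 = 0.0442472 m ≈ 0.0442 m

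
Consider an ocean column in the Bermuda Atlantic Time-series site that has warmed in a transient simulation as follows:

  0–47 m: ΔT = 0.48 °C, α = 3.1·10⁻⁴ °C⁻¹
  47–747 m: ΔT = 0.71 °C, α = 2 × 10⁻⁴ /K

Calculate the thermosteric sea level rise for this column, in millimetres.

0–47 m: 3.1×10⁻⁴ × 0.48 × 47 = 0.0069936 m
700 × 0.71 × 2×10⁻⁴ = 0.09940 m
Δh = 0.0069936 + 0.09940 = 0.1063936 m

Δh ≈ 106 mm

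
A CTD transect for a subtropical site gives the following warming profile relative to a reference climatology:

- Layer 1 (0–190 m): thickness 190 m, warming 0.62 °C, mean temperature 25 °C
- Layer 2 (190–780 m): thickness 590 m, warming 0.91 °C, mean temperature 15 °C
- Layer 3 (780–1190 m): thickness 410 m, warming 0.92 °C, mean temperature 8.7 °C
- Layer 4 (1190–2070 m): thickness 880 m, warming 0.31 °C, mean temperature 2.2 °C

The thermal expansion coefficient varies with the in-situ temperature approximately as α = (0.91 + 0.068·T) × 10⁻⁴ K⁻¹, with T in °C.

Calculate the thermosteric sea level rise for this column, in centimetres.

Layer 1: α = (0.91 + 0.068×25)×10⁻⁴ = 2.61×10⁻⁴ K⁻¹
Layer 2: α = (0.91 + 0.068×15)×10⁻⁴ = 1.93×10⁻⁴ K⁻¹
Layer 3: α = (0.91 + 0.068×8.7)×10⁻⁴ = 1.5016×10⁻⁴ K⁻¹
Layer 4: α = (0.91 + 0.068×2.2)×10⁻⁴ = 1.0596×10⁻⁴ K⁻¹
Layer 1: 190 × 0.62 × 2.61×10⁻⁴ = 0.0307458 m
1.93×10⁻⁴ × 0.91 × 590 = 0.1036217 m
780–1190 m: 1.5016×10⁻⁴ × 410 × 0.92 = 0.056640352 m
880 × 1.0596×10⁻⁴ × 0.31 = 0.028905888 m
Δh = 0.0307458 + 0.1036217 + 0.056640352 + 0.028905888 = 0.21991374 m

22.0 cm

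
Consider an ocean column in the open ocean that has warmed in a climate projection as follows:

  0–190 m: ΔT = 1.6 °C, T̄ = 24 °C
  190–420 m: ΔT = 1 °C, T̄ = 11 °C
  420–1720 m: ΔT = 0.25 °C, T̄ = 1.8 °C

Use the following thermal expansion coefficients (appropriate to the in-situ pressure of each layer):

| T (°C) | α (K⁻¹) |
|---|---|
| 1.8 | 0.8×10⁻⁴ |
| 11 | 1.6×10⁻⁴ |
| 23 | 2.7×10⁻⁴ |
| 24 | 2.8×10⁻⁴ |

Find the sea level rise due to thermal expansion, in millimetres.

150 mm of thermosteric rise

Layer 1 at 24 °C → α = 2.8×10⁻⁴ K⁻¹
Layer 2 at 11 °C → α = 1.6×10⁻⁴ K⁻¹
Layer 3 at 1.8 °C → α = 0.8×10⁻⁴ K⁻¹
0–190 m: 190 × 1.6 × 2.8×10⁻⁴ = 0.08512 m
1.6×10⁻⁴ × 230 × 1 = 0.03680 m
Layer 3: 1300 × 0.25 × 0.8×10⁻⁴ = 0.02600 m
Δh = 0.08512 + 0.03680 + 0.02600 = 0.14792 m ≈ 150 mm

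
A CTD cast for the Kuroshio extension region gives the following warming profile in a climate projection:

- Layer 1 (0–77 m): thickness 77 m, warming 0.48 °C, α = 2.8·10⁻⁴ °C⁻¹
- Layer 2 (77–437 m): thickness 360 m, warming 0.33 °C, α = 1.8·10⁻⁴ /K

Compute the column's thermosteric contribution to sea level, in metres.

about 0.0317 m

Layer 1: 2.8×10⁻⁴ × 0.48 × 77 = 0.0103488 m
0.33 × 1.8×10⁻⁴ × 360 = 0.021384 m
Δh = 0.0103488 + 0.021384 = 0.0317328 m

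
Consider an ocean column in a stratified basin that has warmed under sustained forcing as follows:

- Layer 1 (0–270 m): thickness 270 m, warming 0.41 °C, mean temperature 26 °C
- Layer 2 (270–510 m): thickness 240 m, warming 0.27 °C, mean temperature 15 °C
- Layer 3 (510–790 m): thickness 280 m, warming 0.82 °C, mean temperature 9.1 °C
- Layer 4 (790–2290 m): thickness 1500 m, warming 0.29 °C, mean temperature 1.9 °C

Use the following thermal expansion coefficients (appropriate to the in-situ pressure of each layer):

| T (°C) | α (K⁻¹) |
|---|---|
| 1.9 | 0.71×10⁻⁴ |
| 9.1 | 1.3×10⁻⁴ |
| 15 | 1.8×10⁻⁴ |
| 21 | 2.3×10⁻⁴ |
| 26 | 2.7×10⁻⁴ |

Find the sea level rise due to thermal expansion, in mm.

Layer 1 at 26 °C → α = 2.7×10⁻⁴ K⁻¹
Layer 2 at 15 °C → α = 1.8×10⁻⁴ K⁻¹
Layer 3 at 9.1 °C → α = 1.3×10⁻⁴ K⁻¹
Layer 4 at 1.9 °C → α = 0.71×10⁻⁴ K⁻¹
0–270 m: 270 × 0.41 × 2.7×10⁻⁴ = 0.029889 m
Layer 2: 0.27 × 1.8×10⁻⁴ × 240 = 0.011664 m
1.3×10⁻⁴ × 280 × 0.82 = 0.029848 m
Layer 4: 0.29 × 1500 × 0.71×10⁻⁴ = 0.030885 m
Δh = 0.029889 + 0.011664 + 0.029848 + 0.030885 = 0.102286 m

102 mm of thermosteric rise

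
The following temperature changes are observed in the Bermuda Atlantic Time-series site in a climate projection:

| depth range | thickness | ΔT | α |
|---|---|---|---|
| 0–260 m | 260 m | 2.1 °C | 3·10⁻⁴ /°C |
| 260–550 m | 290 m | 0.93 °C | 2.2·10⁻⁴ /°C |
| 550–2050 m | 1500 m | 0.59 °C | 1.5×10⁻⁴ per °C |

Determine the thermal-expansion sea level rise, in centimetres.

3×10⁻⁴ × 260 × 2.1 = 0.16380 m
260–550 m: 0.93 × 290 × 2.2×10⁻⁴ = 0.059334 m
1.5×10⁻⁴ × 0.59 × 1500 = 0.13275 m
Δh = 0.16380 + 0.059334 + 0.13275 = 0.355884 m

35.6 cm of thermosteric rise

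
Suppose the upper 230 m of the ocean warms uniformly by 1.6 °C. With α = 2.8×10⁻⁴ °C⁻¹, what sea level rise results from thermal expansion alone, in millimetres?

103 mm of thermosteric rise

Δh = αΔT·H = 2.8×10⁻⁴ × 1.6 × 230 = 0.10304 m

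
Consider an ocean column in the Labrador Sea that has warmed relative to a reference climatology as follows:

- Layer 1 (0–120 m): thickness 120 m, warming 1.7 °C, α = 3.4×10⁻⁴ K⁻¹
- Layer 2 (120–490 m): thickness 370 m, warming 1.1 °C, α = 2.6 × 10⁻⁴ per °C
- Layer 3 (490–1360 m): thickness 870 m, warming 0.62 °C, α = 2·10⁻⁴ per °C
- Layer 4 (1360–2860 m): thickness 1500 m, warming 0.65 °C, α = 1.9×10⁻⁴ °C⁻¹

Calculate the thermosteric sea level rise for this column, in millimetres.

Layer 1: 1.7 × 120 × 3.4×10⁻⁴ = 0.06936 m
120–490 m: 370 × 1.1 × 2.6×10⁻⁴ = 0.10582 m
Layer 3: 2×10⁻⁴ × 870 × 0.62 = 0.10788 m
Layer 4: 1.9×10⁻⁴ × 1500 × 0.65 = 0.18525 m
Δh = 0.06936 + 0.10582 + 0.10788 + 0.18525 = 0.46831 m

about 468 mm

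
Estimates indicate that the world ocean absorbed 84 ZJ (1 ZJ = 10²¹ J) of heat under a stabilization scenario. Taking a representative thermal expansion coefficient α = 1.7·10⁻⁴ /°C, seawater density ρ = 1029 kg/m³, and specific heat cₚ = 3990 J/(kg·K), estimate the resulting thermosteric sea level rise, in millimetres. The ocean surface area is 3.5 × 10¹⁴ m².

9.9 mm

Per unit area: Q = 84×10²¹ / (3.5×10¹⁴) = 2.4×10⁸ J/m²
Δh = αQ/(ρcₚ) = 1.7×10⁻⁴ × 2.4×10⁸ / (1029 × 3990) ≈ 0.0099374 m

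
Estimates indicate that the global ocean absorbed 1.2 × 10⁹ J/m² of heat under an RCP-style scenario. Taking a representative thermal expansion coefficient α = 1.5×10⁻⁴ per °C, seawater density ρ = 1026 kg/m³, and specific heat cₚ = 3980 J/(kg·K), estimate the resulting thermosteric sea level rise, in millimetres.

Δh = αQ/(ρcₚ) = 1.5×10⁻⁴ × 1.2×10⁹ / (1026 × 3980) ≈ 0.04408 m

44.1 mm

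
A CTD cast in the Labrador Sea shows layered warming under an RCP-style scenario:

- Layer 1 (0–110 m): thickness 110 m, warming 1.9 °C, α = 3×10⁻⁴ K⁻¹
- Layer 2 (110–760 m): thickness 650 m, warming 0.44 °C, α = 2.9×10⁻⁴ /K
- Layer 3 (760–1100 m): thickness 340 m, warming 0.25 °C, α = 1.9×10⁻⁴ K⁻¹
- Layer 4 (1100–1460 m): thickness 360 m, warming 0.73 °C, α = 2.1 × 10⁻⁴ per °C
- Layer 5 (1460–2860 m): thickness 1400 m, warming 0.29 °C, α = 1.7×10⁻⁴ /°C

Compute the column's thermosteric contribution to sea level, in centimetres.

Δh ≈ 28.6 cm

Layer 1: 1.9 × 3×10⁻⁴ × 110 = 0.06270 m
Layer 2: 0.44 × 650 × 2.9×10⁻⁴ = 0.08294 m
340 × 0.25 × 1.9×10⁻⁴ = 0.01615 m
2.1×10⁻⁴ × 0.73 × 360 = 0.055188 m
1.7×10⁻⁴ × 0.29 × 1400 = 0.06902 m
Δh = 0.06270 + 0.08294 + 0.01615 + 0.055188 + 0.06902 = 0.285998 m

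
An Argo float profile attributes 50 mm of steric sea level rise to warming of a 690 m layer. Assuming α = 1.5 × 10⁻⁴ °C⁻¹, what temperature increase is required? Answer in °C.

about 0.483 °C

ΔT = Δh/(αH) = 0.05 / (1.5×10⁻⁴ × 690) ≈ 0.4831 °C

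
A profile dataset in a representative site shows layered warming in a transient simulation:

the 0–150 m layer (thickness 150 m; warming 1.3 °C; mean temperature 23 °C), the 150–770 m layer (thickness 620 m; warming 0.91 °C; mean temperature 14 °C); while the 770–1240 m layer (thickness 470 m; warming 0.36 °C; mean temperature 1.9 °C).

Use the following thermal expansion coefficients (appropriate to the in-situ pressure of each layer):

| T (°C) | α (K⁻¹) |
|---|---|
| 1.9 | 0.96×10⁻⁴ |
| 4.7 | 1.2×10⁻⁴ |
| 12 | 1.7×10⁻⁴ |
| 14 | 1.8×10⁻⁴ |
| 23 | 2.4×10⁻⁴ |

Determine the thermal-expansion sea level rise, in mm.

165 mm

Layer 1 at 23 °C → α = 2.4×10⁻⁴ K⁻¹
Layer 2 at 14 °C → α = 1.8×10⁻⁴ K⁻¹
Layer 3 at 1.9 °C → α = 0.96×10⁻⁴ K⁻¹
Layer 1: 150 × 2.4×10⁻⁴ × 1.3 = 0.04680 m
0.91 × 1.8×10⁻⁴ × 620 = 0.101556 m
Layer 3: 0.36 × 0.96×10⁻⁴ × 470 = 0.0162432 m
Δh = 0.04680 + 0.101556 + 0.0162432 = 0.1645992 m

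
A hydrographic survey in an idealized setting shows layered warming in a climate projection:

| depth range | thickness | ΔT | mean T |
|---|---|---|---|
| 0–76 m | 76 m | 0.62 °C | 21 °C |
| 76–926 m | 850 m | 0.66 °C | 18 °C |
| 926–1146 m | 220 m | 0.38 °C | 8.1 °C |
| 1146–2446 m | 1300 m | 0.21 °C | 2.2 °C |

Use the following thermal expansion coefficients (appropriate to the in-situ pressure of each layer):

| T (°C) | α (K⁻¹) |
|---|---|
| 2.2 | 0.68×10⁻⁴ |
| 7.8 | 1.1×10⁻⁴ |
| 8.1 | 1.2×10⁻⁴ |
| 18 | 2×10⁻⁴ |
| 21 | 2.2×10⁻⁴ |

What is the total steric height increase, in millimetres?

Δh ≈ 151 mm

Layer 1 at 21 °C → α = 2.2×10⁻⁴ K⁻¹
Layer 2 at 18 °C → α = 2×10⁻⁴ K⁻¹
Layer 3 at 8.1 °C → α = 1.2×10⁻⁴ K⁻¹
Layer 4 at 2.2 °C → α = 0.68×10⁻⁴ K⁻¹
0–76 m: 0.62 × 76 × 2.2×10⁻⁴ = 0.0103664 m
Layer 2: 850 × 2×10⁻⁴ × 0.66 = 0.11220 m
926–1146 m: 0.38 × 220 × 1.2×10⁻⁴ = 0.010032 m
Layer 4: 1300 × 0.21 × 0.68×10⁻⁴ = 0.018564 m
Δh = 0.0103664 + 0.11220 + 0.010032 + 0.018564 = 0.1511624 m ≈ 151 mm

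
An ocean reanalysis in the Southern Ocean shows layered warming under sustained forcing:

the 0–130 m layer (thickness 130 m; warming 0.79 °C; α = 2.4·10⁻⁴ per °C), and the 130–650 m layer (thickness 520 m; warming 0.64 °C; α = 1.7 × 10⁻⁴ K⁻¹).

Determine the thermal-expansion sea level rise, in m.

0.0812 m

130 × 0.79 × 2.4×10⁻⁴ = 0.024648 m
Layer 2: 0.64 × 520 × 1.7×10⁻⁴ = 0.056576 m
Δh = 0.024648 + 0.056576 = 0.081224 m ≈ 0.0812 m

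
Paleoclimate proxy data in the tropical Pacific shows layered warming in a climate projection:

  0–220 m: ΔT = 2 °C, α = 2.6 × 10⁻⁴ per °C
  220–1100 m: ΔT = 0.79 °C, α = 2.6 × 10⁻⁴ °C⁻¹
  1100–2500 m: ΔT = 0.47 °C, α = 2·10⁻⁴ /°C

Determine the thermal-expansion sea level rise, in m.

2 × 220 × 2.6×10⁻⁴ = 0.11440 m
Layer 2: 2.6×10⁻⁴ × 880 × 0.79 = 0.180752 m
Layer 3: 0.47 × 1400 × 2×10⁻⁴ = 0.13160 m
Δh = 0.11440 + 0.180752 + 0.13160 = 0.426752 m

Δh = 0.427 m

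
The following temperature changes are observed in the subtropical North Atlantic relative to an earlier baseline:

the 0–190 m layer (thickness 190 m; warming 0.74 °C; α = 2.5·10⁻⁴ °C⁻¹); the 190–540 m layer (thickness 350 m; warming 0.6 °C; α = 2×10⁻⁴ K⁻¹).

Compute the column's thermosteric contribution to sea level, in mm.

Δh ≈ 77.2 mm

Layer 1: 2.5×10⁻⁴ × 190 × 0.74 = 0.03515 m
190–540 m: 0.6 × 350 × 2×10⁻⁴ = 0.04200 m
Δh = 0.03515 + 0.04200 = 0.07715 m ≈ 77.2 mm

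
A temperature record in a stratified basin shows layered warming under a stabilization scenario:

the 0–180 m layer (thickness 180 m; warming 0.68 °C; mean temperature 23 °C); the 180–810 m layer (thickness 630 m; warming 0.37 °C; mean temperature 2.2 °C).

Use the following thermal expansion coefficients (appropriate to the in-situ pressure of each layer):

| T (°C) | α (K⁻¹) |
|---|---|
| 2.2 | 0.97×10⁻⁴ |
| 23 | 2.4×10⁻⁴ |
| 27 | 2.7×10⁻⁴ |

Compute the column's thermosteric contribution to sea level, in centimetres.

5.2 cm

Layer 1 at 23 °C → α = 2.4×10⁻⁴ K⁻¹
Layer 2 at 2.2 °C → α = 0.97×10⁻⁴ K⁻¹
0–180 m: 0.68 × 180 × 2.4×10⁻⁴ = 0.029376 m
Layer 2: 0.97×10⁻⁴ × 0.37 × 630 = 0.0226107 m
Δh = 0.029376 + 0.0226107 = 0.0519867 m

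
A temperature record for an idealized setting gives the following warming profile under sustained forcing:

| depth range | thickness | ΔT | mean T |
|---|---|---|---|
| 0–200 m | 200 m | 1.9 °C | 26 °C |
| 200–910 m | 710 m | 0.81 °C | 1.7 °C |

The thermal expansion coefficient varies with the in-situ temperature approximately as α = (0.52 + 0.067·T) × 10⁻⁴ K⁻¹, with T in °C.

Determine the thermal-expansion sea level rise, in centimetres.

Layer 1: α = (0.52 + 0.067×26)×10⁻⁴ = 2.262×10⁻⁴ K⁻¹
Layer 2: α = (0.52 + 0.067×1.7)×10⁻⁴ = 0.6339×10⁻⁴ K⁻¹
Layer 1: 200 × 2.262×10⁻⁴ × 1.9 = 0.085956 m
200–910 m: 0.6339×10⁻⁴ × 710 × 0.81 = 0.036455589 m
Δh = 0.085956 + 0.036455589 = 0.122411589 m

12.2 cm of thermosteric rise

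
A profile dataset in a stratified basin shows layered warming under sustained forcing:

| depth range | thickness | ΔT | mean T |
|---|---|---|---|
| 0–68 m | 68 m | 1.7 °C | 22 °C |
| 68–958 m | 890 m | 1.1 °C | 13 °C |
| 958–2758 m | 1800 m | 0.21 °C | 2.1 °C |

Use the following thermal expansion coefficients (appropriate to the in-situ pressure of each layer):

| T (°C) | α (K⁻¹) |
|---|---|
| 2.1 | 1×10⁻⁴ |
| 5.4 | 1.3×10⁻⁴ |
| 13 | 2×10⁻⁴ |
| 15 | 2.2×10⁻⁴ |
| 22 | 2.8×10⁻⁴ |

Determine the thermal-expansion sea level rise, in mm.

266 mm

Layer 1 at 22 °C → α = 2.8×10⁻⁴ K⁻¹
Layer 2 at 13 °C → α = 2×10⁻⁴ K⁻¹
Layer 3 at 2.1 °C → α = 1×10⁻⁴ K⁻¹
2.8×10⁻⁴ × 1.7 × 68 = 0.032368 m
Layer 2: 1.1 × 890 × 2×10⁻⁴ = 0.19580 m
958–2758 m: 0.21 × 1800 × 1×10⁻⁴ = 0.03780 m
Δh = 0.032368 + 0.19580 + 0.03780 = 0.265968 m ≈ 266 mm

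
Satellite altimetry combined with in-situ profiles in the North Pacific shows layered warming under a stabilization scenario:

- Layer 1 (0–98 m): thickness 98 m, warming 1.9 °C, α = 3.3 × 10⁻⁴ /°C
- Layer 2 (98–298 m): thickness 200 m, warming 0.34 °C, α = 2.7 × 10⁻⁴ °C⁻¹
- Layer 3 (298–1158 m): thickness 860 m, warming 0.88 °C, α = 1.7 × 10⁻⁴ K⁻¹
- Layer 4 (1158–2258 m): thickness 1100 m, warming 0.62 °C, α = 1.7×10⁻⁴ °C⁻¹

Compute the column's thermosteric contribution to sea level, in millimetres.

324 mm of thermosteric rise

1.9 × 98 × 3.3×10⁻⁴ = 0.061446 m
98–298 m: 2.7×10⁻⁴ × 0.34 × 200 = 0.01836 m
Layer 3: 1.7×10⁻⁴ × 860 × 0.88 = 0.128656 m
0.62 × 1.7×10⁻⁴ × 1100 = 0.11594 m
Δh = 0.061446 + 0.01836 + 0.128656 + 0.11594 = 0.324402 m ≈ 324 mm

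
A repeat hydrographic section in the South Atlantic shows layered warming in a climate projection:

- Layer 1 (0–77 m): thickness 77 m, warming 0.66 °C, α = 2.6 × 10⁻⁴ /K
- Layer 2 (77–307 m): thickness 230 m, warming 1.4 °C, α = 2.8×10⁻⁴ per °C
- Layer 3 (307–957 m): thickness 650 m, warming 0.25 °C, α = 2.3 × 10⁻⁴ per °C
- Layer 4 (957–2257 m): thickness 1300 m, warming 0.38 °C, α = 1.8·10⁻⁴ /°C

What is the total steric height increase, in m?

about 0.230 m

77 × 2.6×10⁻⁴ × 0.66 = 0.0132132 m
77–307 m: 230 × 2.8×10⁻⁴ × 1.4 = 0.09016 m
Layer 3: 0.25 × 2.3×10⁻⁴ × 650 = 0.037375 m
1300 × 1.8×10⁻⁴ × 0.38 = 0.08892 m
Δh = 0.0132132 + 0.09016 + 0.037375 + 0.08892 = 0.2296682 m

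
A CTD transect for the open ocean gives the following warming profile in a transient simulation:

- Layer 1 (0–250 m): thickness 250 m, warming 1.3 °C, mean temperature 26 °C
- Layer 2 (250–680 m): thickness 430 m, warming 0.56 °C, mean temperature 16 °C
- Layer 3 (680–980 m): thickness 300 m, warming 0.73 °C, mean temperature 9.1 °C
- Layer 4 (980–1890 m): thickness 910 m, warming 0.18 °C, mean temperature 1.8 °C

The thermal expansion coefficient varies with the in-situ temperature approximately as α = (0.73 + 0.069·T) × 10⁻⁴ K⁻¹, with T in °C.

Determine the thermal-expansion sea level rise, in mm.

Layer 1: α = (0.73 + 0.069×26)×10⁻⁴ = 2.524×10⁻⁴ K⁻¹
Layer 2: α = (0.73 + 0.069×16)×10⁻⁴ = 1.834×10⁻⁴ K⁻¹
Layer 3: α = (0.73 + 0.069×9.1)×10⁻⁴ = 1.3579×10⁻⁴ K⁻¹
Layer 4: α = (0.73 + 0.069×1.8)×10⁻⁴ = 0.8542×10⁻⁴ K⁻¹
250 × 2.524×10⁻⁴ × 1.3 = 0.08203 m
Layer 2: 430 × 1.834×10⁻⁴ × 0.56 = 0.04416272 m
300 × 1.3579×10⁻⁴ × 0.73 = 0.02973801 m
980–1890 m: 0.8542×10⁻⁴ × 910 × 0.18 = 0.013991796 m
Δh = 0.08203 + 0.04416272 + 0.02973801 + 0.013991796 = 0.169922526 m

Δh ≈ 170 mm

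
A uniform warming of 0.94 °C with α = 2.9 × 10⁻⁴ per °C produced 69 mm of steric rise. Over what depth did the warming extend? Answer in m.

H ≈ 253 m

H = Δh/(αΔT) = 0.069 / (2.9×10⁻⁴ × 0.94) ≈ 253.1 m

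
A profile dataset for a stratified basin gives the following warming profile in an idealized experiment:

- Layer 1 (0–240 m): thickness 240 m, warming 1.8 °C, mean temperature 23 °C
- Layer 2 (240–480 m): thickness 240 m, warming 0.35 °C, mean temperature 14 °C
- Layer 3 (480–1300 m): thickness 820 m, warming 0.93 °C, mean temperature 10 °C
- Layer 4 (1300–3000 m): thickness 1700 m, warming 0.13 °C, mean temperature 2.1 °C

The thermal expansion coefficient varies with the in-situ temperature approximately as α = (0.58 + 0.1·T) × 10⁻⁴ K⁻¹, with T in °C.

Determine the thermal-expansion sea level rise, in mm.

280 mm of thermosteric rise

Layer 1: α = (0.58 + 0.1×23)×10⁻⁴ = 2.88×10⁻⁴ K⁻¹
Layer 2: α = (0.58 + 0.1×14)×10⁻⁴ = 1.98×10⁻⁴ K⁻¹
Layer 3: α = (0.58 + 0.1×10)×10⁻⁴ = 1.58×10⁻⁴ K⁻¹
Layer 4: α = (0.58 + 0.1×2.1)×10⁻⁴ = 0.79×10⁻⁴ K⁻¹
240 × 1.8 × 2.88×10⁻⁴ = 0.124416 m
Layer 2: 1.98×10⁻⁴ × 240 × 0.35 = 0.016632 m
480–1300 m: 0.93 × 1.58×10⁻⁴ × 820 = 0.1204908 m
1300–3000 m: 0.79×10⁻⁴ × 0.13 × 1700 = 0.017459 m
Δh = 0.124416 + 0.016632 + 0.1204908 + 0.017459 = 0.2789978 m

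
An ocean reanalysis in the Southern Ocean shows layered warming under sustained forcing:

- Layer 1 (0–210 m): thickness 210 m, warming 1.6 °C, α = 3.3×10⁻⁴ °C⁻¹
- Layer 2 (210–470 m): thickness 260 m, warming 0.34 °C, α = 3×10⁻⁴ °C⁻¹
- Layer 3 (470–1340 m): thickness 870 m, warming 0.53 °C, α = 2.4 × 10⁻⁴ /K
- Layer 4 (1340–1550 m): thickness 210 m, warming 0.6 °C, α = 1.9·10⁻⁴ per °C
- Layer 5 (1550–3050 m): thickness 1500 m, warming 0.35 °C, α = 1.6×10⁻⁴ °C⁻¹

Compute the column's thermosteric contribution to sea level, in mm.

0–210 m: 1.6 × 210 × 3.3×10⁻⁴ = 0.11088 m
210–470 m: 3×10⁻⁴ × 0.34 × 260 = 0.02652 m
470–1340 m: 0.53 × 870 × 2.4×10⁻⁴ = 0.110664 m
210 × 1.9×10⁻⁴ × 0.6 = 0.02394 m
Layer 5: 0.35 × 1500 × 1.6×10⁻⁴ = 0.08400 m
Δh = 0.11088 + 0.02652 + 0.110664 + 0.02394 + 0.08400 = 0.356004 m

Δh = 356 mm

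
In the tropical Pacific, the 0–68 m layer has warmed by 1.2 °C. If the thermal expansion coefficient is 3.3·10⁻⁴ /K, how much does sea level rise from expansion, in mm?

Δh = αΔT·H = 3.3×10⁻⁴ × 1.2 × 68 = 0.026928 m

Δh = 26.9 mm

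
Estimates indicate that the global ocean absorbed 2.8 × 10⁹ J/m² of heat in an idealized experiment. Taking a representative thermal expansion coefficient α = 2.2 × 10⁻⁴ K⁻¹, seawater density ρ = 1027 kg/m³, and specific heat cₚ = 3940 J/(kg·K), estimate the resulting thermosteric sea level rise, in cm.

Δh = αQ/(ρcₚ) = 2.2×10⁻⁴ × 2.8×10⁹ / (1027 × 3940) ≈ 0.15223 m

Δh ≈ 15.2 cm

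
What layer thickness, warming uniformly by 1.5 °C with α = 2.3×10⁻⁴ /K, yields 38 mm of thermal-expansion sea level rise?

about 110 m

H = Δh/(αΔT) = 0.038 / (2.3×10⁻⁴ × 1.5) ≈ 110.1 m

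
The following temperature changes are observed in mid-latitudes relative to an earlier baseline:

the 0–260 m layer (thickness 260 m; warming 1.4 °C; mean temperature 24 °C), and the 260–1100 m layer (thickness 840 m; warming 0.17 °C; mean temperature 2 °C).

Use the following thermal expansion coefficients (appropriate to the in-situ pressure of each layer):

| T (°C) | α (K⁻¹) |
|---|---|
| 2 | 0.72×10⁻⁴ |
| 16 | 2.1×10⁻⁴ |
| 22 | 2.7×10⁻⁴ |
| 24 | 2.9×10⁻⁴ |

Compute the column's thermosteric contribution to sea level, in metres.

Layer 1 at 24 °C → α = 2.9×10⁻⁴ K⁻¹
Layer 2 at 2 °C → α = 0.72×10⁻⁴ K⁻¹
0–260 m: 2.9×10⁻⁴ × 260 × 1.4 = 0.10556 m
260–1100 m: 840 × 0.72×10⁻⁴ × 0.17 = 0.0102816 m
Δh = 0.10556 + 0.0102816 = 0.1158416 m ≈ 0.116 m

about 0.116 m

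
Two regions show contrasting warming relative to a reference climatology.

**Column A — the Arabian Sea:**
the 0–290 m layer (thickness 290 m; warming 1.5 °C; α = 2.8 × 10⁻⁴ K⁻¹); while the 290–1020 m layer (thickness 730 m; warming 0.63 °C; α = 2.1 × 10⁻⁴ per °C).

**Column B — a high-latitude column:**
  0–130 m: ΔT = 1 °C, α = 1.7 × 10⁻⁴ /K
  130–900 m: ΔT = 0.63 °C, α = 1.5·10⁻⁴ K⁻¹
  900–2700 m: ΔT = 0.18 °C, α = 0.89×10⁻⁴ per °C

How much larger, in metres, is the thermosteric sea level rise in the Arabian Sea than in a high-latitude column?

0.095 m larger

A 0–290 m: 290 × 2.8×10⁻⁴ × 1.5 = 0.12180 m
A Layer 2: 730 × 0.63 × 2.1×10⁻⁴ = 0.096579 m
A total: 0.218379 m
B 0–130 m: 1 × 130 × 1.7×10⁻⁴ = 0.02210 m
B Layer 2: 0.63 × 1.5×10⁻⁴ × 770 = 0.072765 m
B 900–2700 m: 1800 × 0.89×10⁻⁴ × 0.18 = 0.028836 m
B total: 0.123701 m
Difference: 0.218379 − 0.123701 = 0.094678 m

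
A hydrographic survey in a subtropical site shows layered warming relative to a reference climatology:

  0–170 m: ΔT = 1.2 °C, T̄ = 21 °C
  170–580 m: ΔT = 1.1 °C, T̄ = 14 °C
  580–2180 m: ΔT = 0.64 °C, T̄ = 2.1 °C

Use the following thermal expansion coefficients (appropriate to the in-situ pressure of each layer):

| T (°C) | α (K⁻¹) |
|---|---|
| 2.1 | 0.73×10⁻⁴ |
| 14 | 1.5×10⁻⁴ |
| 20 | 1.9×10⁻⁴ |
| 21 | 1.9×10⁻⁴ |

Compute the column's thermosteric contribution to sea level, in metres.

Layer 1 at 21 °C → α = 1.9×10⁻⁴ K⁻¹
Layer 2 at 14 °C → α = 1.5×10⁻⁴ K⁻¹
Layer 3 at 2.1 °C → α = 0.73×10⁻⁴ K⁻¹
0–170 m: 170 × 1.9×10⁻⁴ × 1.2 = 0.03876 m
410 × 1.5×10⁻⁴ × 1.1 = 0.06765 m
0.73×10⁻⁴ × 0.64 × 1600 = 0.074752 m
Δh = 0.03876 + 0.06765 + 0.074752 = 0.181162 m ≈ 0.181 m

0.181 m of thermosteric rise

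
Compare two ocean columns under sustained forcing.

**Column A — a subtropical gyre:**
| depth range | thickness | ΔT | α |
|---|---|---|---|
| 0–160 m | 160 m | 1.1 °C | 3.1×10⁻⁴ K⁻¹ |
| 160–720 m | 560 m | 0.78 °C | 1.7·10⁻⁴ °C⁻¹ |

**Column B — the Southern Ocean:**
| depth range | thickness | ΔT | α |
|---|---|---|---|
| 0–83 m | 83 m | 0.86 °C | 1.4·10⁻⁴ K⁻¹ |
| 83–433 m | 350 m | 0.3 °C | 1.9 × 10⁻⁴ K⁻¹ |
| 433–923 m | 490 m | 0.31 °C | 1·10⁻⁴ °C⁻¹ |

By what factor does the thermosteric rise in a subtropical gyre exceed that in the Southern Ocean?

A Layer 1: 1.1 × 160 × 3.1×10⁻⁴ = 0.05456 m
A 1.7×10⁻⁴ × 560 × 0.78 = 0.074256 m
A total: 0.128816 m
B 0–83 m: 83 × 0.86 × 1.4×10⁻⁴ = 0.0099932 m
B 83–433 m: 0.3 × 1.9×10⁻⁴ × 350 = 0.01995 m
B Layer 3: 1×10⁻⁴ × 490 × 0.31 = 0.01519 m
B total: 0.0451332 m
Ratio: 0.128816 / 0.0451332 ≈ 2.854

≈ 2.85×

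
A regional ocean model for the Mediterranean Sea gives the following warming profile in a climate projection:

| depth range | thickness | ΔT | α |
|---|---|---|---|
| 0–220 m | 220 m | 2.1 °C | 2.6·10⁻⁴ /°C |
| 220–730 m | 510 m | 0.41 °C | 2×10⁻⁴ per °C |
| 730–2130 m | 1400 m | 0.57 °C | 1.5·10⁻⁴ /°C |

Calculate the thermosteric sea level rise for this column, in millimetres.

0–220 m: 220 × 2.1 × 2.6×10⁻⁴ = 0.12012 m
220–730 m: 2×10⁻⁴ × 0.41 × 510 = 0.04182 m
730–2130 m: 0.57 × 1400 × 1.5×10⁻⁴ = 0.11970 m
Δh = 0.12012 + 0.04182 + 0.11970 = 0.28164 m

Δh = 282 mm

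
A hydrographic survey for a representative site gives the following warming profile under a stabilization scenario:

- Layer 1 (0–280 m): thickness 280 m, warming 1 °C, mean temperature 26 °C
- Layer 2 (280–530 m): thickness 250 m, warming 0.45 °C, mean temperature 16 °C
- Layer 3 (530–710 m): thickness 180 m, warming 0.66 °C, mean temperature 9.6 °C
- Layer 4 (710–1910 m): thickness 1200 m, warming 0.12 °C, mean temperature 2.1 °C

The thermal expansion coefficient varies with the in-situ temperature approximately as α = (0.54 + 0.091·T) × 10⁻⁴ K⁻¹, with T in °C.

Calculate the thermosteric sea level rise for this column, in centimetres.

Layer 1: α = (0.54 + 0.091×26)×10⁻⁴ = 2.906×10⁻⁴ K⁻¹
Layer 2: α = (0.54 + 0.091×16)×10⁻⁴ = 1.996×10⁻⁴ K⁻¹
Layer 3: α = (0.54 + 0.091×9.6)×10⁻⁴ = 1.4136×10⁻⁴ K⁻¹
Layer 4: α = (0.54 + 0.091×2.1)×10⁻⁴ = 0.7311×10⁻⁴ K⁻¹
2.906×10⁻⁴ × 1 × 280 = 0.081368 m
Layer 2: 1.996×10⁻⁴ × 0.45 × 250 = 0.022455 m
1.4136×10⁻⁴ × 180 × 0.66 = 0.016793568 m
710–1910 m: 1200 × 0.12 × 0.7311×10⁻⁴ = 0.01052784 m
Δh = 0.081368 + 0.022455 + 0.016793568 + 0.01052784 = 0.131144408 m

13.1 cm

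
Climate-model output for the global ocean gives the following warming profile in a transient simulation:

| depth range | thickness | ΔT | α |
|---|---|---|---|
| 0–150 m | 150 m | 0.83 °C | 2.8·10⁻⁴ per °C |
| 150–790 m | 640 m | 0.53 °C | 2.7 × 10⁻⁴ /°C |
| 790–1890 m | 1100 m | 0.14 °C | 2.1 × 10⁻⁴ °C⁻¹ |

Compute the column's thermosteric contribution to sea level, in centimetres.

2.8×10⁻⁴ × 0.83 × 150 = 0.03486 m
Layer 2: 0.53 × 640 × 2.7×10⁻⁴ = 0.091584 m
790–1890 m: 1100 × 0.14 × 2.1×10⁻⁴ = 0.03234 m
Δh = 0.03486 + 0.091584 + 0.03234 = 0.158784 m

Δh = 15.9 cm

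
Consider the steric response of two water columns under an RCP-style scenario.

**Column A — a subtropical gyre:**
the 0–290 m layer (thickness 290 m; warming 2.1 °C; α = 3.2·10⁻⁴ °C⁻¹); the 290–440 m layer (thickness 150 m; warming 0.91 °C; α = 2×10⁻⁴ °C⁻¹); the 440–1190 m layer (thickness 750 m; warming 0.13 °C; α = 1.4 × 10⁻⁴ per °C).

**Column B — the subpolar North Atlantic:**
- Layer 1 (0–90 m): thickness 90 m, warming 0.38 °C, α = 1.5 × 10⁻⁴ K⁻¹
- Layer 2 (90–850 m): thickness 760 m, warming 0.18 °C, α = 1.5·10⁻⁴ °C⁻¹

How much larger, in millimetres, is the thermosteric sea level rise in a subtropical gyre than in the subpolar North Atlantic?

A 0–290 m: 290 × 2.1 × 3.2×10⁻⁴ = 0.19488 m
A 150 × 2×10⁻⁴ × 0.91 = 0.02730 m
A Layer 3: 0.13 × 750 × 1.4×10⁻⁴ = 0.01365 m
A total: 0.23583 m
B 0–90 m: 90 × 0.38 × 1.5×10⁻⁴ = 0.00513 m
B 1.5×10⁻⁴ × 760 × 0.18 = 0.02052 m
B total: 0.02565 m
Difference: 0.23583 − 0.02565 = 0.21018 m

210 mm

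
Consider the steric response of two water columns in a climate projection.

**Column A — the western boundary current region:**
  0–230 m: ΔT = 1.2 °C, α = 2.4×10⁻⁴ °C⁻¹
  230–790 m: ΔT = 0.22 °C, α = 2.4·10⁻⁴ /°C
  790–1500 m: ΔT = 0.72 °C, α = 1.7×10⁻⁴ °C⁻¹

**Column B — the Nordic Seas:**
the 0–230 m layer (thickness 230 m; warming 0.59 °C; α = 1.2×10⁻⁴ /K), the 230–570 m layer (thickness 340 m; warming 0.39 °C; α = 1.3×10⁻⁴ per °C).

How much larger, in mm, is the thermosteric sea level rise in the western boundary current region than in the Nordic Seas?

Δh_A − Δh_B ≈ 150 mm

A Layer 1: 1.2 × 230 × 2.4×10⁻⁴ = 0.06624 m
A Layer 2: 0.22 × 2.4×10⁻⁴ × 560 = 0.029568 m
A Layer 3: 1.7×10⁻⁴ × 0.72 × 710 = 0.086904 m
A total: 0.182712 m
B 0–230 m: 230 × 0.59 × 1.2×10⁻⁴ = 0.016284 m
B 230–570 m: 0.39 × 1.3×10⁻⁴ × 340 = 0.017238 m
B total: 0.033522 m
Difference: 0.182712 − 0.033522 = 0.14919 m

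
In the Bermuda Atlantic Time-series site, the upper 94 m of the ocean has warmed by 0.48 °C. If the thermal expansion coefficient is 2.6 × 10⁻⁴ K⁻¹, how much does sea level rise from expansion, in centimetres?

about 1.17 cm

Δh = αΔT·H = 2.6×10⁻⁴ × 0.48 × 94 = 0.0117312 m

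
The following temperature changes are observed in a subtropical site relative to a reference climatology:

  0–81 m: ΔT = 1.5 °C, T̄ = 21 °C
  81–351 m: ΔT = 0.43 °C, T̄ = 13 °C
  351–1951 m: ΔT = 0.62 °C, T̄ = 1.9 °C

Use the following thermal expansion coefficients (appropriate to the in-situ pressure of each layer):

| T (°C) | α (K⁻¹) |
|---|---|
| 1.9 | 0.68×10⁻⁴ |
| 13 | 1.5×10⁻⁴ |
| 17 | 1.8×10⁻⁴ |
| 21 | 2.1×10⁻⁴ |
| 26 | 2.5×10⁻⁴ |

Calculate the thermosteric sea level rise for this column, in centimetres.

Layer 1 at 21 °C → α = 2.1×10⁻⁴ K⁻¹
Layer 2 at 13 °C → α = 1.5×10⁻⁴ K⁻¹
Layer 3 at 1.9 °C → α = 0.68×10⁻⁴ K⁻¹
Layer 1: 2.1×10⁻⁴ × 81 × 1.5 = 0.025515 m
81–351 m: 270 × 0.43 × 1.5×10⁻⁴ = 0.017415 m
Layer 3: 0.68×10⁻⁴ × 0.62 × 1600 = 0.067456 m
Δh = 0.025515 + 0.017415 + 0.067456 = 0.110386 m

Δh ≈ 11 cm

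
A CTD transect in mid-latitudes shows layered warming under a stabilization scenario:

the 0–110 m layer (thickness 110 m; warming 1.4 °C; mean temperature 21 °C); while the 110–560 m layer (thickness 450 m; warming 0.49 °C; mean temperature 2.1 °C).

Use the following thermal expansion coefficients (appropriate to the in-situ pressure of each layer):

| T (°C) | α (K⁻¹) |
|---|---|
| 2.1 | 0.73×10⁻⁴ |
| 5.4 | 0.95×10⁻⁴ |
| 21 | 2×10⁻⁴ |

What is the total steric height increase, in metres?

Layer 1 at 21 °C → α = 2×10⁻⁴ K⁻¹
Layer 2 at 2.1 °C → α = 0.73×10⁻⁴ K⁻¹
Layer 1: 1.4 × 110 × 2×10⁻⁴ = 0.03080 m
Layer 2: 450 × 0.49 × 0.73×10⁻⁴ = 0.0160965 m
Δh = 0.03080 + 0.0160965 = 0.0468965 m

0.047 m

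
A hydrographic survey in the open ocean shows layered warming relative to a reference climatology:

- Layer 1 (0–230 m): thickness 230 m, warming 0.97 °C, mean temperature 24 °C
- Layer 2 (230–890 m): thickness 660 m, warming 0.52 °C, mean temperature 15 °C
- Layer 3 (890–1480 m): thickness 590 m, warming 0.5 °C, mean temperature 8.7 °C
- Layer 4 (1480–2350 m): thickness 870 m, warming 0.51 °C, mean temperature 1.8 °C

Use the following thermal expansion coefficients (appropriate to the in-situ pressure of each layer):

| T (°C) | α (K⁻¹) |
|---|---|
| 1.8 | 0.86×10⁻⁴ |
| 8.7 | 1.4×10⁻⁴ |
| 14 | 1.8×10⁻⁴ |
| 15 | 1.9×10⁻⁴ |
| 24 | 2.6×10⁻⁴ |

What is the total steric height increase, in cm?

Layer 1 at 24 °C → α = 2.6×10⁻⁴ K⁻¹
Layer 2 at 15 °C → α = 1.9×10⁻⁴ K⁻¹
Layer 3 at 8.7 °C → α = 1.4×10⁻⁴ K⁻¹
Layer 4 at 1.8 °C → α = 0.86×10⁻⁴ K⁻¹
230 × 2.6×10⁻⁴ × 0.97 = 0.058006 m
230–890 m: 1.9×10⁻⁴ × 0.52 × 660 = 0.065208 m
590 × 1.4×10⁻⁴ × 0.5 = 0.04130 m
1480–2350 m: 870 × 0.51 × 0.86×10⁻⁴ = 0.0381582 m
Δh = 0.058006 + 0.065208 + 0.04130 + 0.0381582 = 0.2026722 m ≈ 20 cm

20 cm of thermosteric rise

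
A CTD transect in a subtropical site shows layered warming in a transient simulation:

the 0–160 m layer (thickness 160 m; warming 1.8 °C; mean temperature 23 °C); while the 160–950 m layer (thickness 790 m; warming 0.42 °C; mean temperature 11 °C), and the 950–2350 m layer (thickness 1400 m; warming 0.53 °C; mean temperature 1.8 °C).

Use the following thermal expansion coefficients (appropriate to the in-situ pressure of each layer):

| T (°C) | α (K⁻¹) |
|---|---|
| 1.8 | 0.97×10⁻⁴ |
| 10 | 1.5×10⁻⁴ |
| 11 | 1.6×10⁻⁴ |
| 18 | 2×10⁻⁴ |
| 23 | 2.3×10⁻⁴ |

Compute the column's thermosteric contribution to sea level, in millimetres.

Layer 1 at 23 °C → α = 2.3×10⁻⁴ K⁻¹
Layer 2 at 11 °C → α = 1.6×10⁻⁴ K⁻¹
Layer 3 at 1.8 °C → α = 0.97×10⁻⁴ K⁻¹
2.3×10⁻⁴ × 1.8 × 160 = 0.06624 m
Layer 2: 790 × 0.42 × 1.6×10⁻⁴ = 0.053088 m
950–2350 m: 0.97×10⁻⁴ × 1400 × 0.53 = 0.071974 m
Δh = 0.06624 + 0.053088 + 0.071974 = 0.191302 m ≈ 190 mm

about 190 mm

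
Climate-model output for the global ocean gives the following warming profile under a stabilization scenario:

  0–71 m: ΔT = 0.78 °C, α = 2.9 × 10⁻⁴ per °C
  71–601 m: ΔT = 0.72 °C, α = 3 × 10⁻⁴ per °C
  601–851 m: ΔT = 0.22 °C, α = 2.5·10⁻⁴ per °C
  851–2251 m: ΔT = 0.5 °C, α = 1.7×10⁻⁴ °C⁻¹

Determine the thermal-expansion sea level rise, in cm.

26.3 cm

71 × 2.9×10⁻⁴ × 0.78 = 0.0160602 m
71–601 m: 0.72 × 3×10⁻⁴ × 530 = 0.11448 m
Layer 3: 0.22 × 250 × 2.5×10⁻⁴ = 0.01375 m
1.7×10⁻⁴ × 0.5 × 1400 = 0.11900 m
Δh = 0.0160602 + 0.11448 + 0.01375 + 0.11900 = 0.2632902 m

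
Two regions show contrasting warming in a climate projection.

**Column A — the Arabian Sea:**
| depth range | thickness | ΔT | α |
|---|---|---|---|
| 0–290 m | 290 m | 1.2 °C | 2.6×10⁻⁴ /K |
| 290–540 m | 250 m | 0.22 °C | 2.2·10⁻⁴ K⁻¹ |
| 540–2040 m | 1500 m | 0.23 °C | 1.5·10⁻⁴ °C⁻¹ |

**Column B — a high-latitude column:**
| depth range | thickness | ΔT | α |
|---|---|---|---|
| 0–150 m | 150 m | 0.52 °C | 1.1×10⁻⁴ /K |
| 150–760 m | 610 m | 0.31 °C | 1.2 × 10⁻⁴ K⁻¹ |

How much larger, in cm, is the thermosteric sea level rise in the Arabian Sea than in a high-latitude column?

A Layer 1: 1.2 × 290 × 2.6×10⁻⁴ = 0.09048 m
A 0.22 × 2.2×10⁻⁴ × 250 = 0.01210 m
A 1.5×10⁻⁴ × 0.23 × 1500 = 0.05175 m
A total: 0.15433 m
B 0–150 m: 1.1×10⁻⁴ × 0.52 × 150 = 0.00858 m
B 150–760 m: 1.2×10⁻⁴ × 0.31 × 610 = 0.022692 m
B total: 0.031272 m
Difference: 0.15433 − 0.031272 = 0.123058 m

12.3 cm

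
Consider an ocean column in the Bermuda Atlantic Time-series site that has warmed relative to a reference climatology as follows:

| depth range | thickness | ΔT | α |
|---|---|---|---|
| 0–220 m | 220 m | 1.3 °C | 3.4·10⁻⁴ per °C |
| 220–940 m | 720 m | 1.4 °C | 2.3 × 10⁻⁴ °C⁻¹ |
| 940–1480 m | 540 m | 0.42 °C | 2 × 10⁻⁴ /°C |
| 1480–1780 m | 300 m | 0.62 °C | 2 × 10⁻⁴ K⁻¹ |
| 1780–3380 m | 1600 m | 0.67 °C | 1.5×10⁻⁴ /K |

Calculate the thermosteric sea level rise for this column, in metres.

0.57 m of thermosteric rise

3.4×10⁻⁴ × 220 × 1.3 = 0.09724 m
720 × 2.3×10⁻⁴ × 1.4 = 0.23184 m
540 × 0.42 × 2×10⁻⁴ = 0.04536 m
Layer 4: 2×10⁻⁴ × 300 × 0.62 = 0.03720 m
1780–3380 m: 1600 × 0.67 × 1.5×10⁻⁴ = 0.16080 m
Δh = 0.09724 + 0.23184 + 0.04536 + 0.03720 + 0.16080 = 0.57244 m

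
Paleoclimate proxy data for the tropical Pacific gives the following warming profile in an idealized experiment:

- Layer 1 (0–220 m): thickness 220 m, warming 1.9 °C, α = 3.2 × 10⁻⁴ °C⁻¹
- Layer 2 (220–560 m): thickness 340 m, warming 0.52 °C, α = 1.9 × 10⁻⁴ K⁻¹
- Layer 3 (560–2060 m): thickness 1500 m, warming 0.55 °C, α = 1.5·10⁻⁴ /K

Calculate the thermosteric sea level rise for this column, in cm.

about 29 cm

0–220 m: 1.9 × 3.2×10⁻⁴ × 220 = 0.13376 m
340 × 0.52 × 1.9×10⁻⁴ = 0.033592 m
Layer 3: 1500 × 0.55 × 1.5×10⁻⁴ = 0.12375 m
Δh = 0.13376 + 0.033592 + 0.12375 = 0.291102 m ≈ 29 cm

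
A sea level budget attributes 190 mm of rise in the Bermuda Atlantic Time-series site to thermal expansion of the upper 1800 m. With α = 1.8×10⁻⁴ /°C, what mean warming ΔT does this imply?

about 0.586 K

ΔT = Δh/(αH) = 0.19 / (1.8×10⁻⁴ × 1800) ≈ 0.5864 K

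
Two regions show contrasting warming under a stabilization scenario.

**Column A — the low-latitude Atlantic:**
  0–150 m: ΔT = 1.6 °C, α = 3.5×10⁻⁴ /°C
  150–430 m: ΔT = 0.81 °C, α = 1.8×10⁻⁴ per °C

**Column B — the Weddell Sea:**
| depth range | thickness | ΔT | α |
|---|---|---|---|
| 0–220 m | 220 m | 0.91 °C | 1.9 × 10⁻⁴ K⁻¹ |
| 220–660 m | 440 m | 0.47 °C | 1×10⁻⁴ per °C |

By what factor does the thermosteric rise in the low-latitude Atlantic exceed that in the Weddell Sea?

A 3.5×10⁻⁴ × 1.6 × 150 = 0.08400 m
A 0.81 × 1.8×10⁻⁴ × 280 = 0.040824 m
A total: 0.124824 m
B 0.91 × 1.9×10⁻⁴ × 220 = 0.038038 m
B 220–660 m: 440 × 0.47 × 1×10⁻⁴ = 0.02068 m
B total: 0.058718 m
Ratio: 0.124824 / 0.058718 ≈ 2.126

a factor of 2.13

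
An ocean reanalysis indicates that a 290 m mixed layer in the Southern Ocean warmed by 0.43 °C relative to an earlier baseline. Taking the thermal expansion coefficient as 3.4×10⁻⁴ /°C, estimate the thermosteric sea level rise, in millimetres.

Δh = αΔT·H = 3.4×10⁻⁴ × 0.43 × 290 = 0.042398 m

about 42.4 mm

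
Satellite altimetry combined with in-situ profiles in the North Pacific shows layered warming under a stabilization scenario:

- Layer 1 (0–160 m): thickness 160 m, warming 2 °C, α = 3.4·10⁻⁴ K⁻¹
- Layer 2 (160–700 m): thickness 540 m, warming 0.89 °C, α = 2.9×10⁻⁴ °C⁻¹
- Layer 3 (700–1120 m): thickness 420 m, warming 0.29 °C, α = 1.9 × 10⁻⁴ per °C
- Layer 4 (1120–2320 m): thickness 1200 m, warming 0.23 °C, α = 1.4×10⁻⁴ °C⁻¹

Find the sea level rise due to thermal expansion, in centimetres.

about 31 cm

0–160 m: 2 × 160 × 3.4×10⁻⁴ = 0.10880 m
160–700 m: 540 × 2.9×10⁻⁴ × 0.89 = 0.139374 m
420 × 0.29 × 1.9×10⁻⁴ = 0.023142 m
Layer 4: 0.23 × 1200 × 1.4×10⁻⁴ = 0.03864 m
Δh = 0.10880 + 0.139374 + 0.023142 + 0.03864 = 0.309956 m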